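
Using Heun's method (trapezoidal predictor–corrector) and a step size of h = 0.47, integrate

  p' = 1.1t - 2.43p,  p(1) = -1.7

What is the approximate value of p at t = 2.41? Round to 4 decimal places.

Heun: k1 = f(t_n, p_n); k2 = f(t_n + h, p_n + h·k1); p_{n+1} = p_n + (h/2)·(k1 + k2).
t=1.000000, p=-1.700000:
  k1 = f(1.000000, -1.700000) = 5.231000
  k2 = f(1.470000, 0.758570) = -0.226325
  p ← -1.700000 + (0.47/2)·(5.231000 + (-0.226325)) = -0.523901
t=1.470000, p=-0.523901:
  k1 = f(1.470000, -0.523901) = 2.890080
  k2 = f(1.940000, 0.834436) = 0.106320
  p ← -0.523901 + (0.47/2)·(2.890080 + 0.106320) = 0.180253
t=1.940000, p=0.180253:
  k1 = f(1.940000, 0.180253) = 1.695986
  k2 = f(2.410000, 0.977366) = 0.276000
  p ← 0.180253 + (0.47/2)·(1.695986 + 0.276000) = 0.643669
p(2.41) ≈ 0.6437

0.6437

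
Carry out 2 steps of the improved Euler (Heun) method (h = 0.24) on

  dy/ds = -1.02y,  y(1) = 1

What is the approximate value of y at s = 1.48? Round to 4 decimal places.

Heun: k1 = f(s_n, y_n); k2 = f(s_n + h, y_n + h·k1); y_{n+1} = y_n + (h/2)·(k1 + k2).
s=1.000000, y=1.000000:
  k1 = f(1.000000, 1.000000) = -1.020000
  k2 = f(1.240000, 0.755200) = -0.770304
  y ← 1.000000 + (0.24/2)·(-1.020000 + (-0.770304)) = 0.785164
s=1.240000, y=0.785164:
  k1 = f(1.240000, 0.785164) = -0.800867
  k2 = f(1.480000, 0.592955) = -0.604815
  y ← 0.785164 + (0.24/2)·(-0.800867 + (-0.604815)) = 0.616482
y(1.48) ≈ 0.6165

0.6165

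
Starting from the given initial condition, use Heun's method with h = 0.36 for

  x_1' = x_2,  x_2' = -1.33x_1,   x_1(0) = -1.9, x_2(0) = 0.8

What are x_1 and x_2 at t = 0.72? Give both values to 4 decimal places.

Heun on (x_1,x_2): k1 = f(t_n, state_n); k2 = f(t_n + h, state_n + h·k1); state_{n+1} = state_n + (h/2)·(k1 + k2).
0.000000: (-1.900000, 0.800000)
  k1 = (0.800000, 2.527000)
  predictor → (-1.612000, 1.709720)
  k2 = (1.709720, 2.143960)
  → (-1.448250, 1.640773)
0.360000: (-1.448250, 1.640773)
  k1 = (1.640773, 1.926173)
  predictor → (-0.857572, 2.334195)
  k2 = (2.334195, 1.140571)
  → (-0.732756, 2.192787)
(x_1(0.72), x_2(0.72)) ≈ (-0.7328, 2.1928)

-0.7328, 2.1928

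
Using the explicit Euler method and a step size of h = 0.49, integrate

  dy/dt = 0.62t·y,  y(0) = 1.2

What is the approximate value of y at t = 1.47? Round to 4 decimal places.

1.7891

Euler: y_{n+1} = y_n + h·f(t_n, y_n).
t=0.000000, y=1.200000: f=0.000000 → y ← 1.200000 + 0.49·0.000000 = 1.200000
t=0.490000, y=1.200000: f=0.364560 → y ← 1.200000 + 0.49·0.364560 = 1.378634
t=0.980000, y=1.378634: f=0.837658 → y ← 1.378634 + 0.49·0.837658 = 1.789087
y(1.47) ≈ 1.7891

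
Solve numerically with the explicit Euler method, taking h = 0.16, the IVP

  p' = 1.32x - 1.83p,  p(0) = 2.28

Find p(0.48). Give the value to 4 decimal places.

Euler: p_{n+1} = p_n + h·f(x_n, p_n).
x=0.000000, p=2.280000: f=-4.172400 → p ← 2.280000 + 0.16·(-4.172400) = 1.612416
x=0.160000, p=1.612416: f=-2.739521 → p ← 1.612416 + 0.16·(-2.739521) = 1.174093
x=0.320000, p=1.174093: f=-1.726189 → p ← 1.174093 + 0.16·(-1.726189) = 0.897902
p(0.48) ≈ 0.8979

0.8979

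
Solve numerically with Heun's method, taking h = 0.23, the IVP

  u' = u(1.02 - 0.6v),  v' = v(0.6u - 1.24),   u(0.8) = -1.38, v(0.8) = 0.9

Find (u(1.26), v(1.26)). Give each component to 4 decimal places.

Heun on (u,v): k1 = f(t_n, state_n); k2 = f(t_n + h, state_n + h·k1); state_{n+1} = state_n + (h/2)·(k1 + k2).
0.800000: (-1.380000, 0.900000)
  k1 = (-0.662400, -1.861200)
  predictor → (-1.532352, 0.471924)
  k2 = (-1.129107, -1.019078)
  → (-1.586023, 0.568768)
1.030000: (-1.586023, 0.568768)
  k1 = (-1.076496, -1.246520)
  predictor → (-1.833617, 0.282068)
  k2 = (-1.559966, -0.660088)
  → (-1.889216, 0.349508)
(u(1.26), v(1.26)) ≈ (-1.8892, 0.3495)

-1.8892, 0.3495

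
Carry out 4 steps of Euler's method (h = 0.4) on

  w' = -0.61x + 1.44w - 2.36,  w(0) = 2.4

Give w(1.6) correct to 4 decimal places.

Euler: w_{n+1} = w_n + h·f(x_n, w_n).
x=0.000000, w=2.400000: f=1.096000 → w ← 2.400000 + 0.4·1.096000 = 2.838400
x=0.400000, w=2.838400: f=1.483296 → w ← 2.838400 + 0.4·1.483296 = 3.431718
x=0.800000, w=3.431718: f=2.093674 → w ← 3.431718 + 0.4·2.093674 = 4.269188
x=1.200000, w=4.269188: f=3.055631 → w ← 4.269188 + 0.4·3.055631 = 5.491441
w(1.6) ≈ 5.4914

5.4914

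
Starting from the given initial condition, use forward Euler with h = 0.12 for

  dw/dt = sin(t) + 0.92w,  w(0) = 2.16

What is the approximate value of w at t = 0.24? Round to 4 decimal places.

Euler: w_{n+1} = w_n + h·f(t_n, w_n).
t=0.000000, w=2.160000: f=1.987200 → w ← 2.160000 + 0.12·1.987200 = 2.398464
t=0.120000, w=2.398464: f=2.326299 → w ← 2.398464 + 0.12·2.326299 = 2.677620
w(0.24) ≈ 2.6776

2.6776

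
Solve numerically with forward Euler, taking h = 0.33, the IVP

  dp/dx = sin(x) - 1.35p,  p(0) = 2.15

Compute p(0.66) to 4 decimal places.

0.7680

Euler: p_{n+1} = p_n + h·f(x_n, p_n).
x=0.000000, p=2.150000: f=-2.902500 → p ← 2.150000 + 0.33·(-2.902500) = 1.192175
x=0.330000, p=1.192175: f=-1.285393 → p ← 1.192175 + 0.33·(-1.285393) = 0.767995
p(0.66) ≈ 0.7680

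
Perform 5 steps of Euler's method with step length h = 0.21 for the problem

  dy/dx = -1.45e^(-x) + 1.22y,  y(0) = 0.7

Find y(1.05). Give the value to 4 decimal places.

0.2913

Euler: y_{n+1} = y_n + h·f(x_n, y_n).
x=0.000000, y=0.700000: f=-0.596000 → y ← 0.700000 + 0.21·(-0.596000) = 0.574840
x=0.210000, y=0.574840: f=-0.474042 → y ← 0.574840 + 0.21·(-0.474042) = 0.475291
x=0.420000, y=0.475291: f=-0.372863 → y ← 0.475291 + 0.21·(-0.372863) = 0.396990
x=0.630000, y=0.396990: f=-0.287930 → y ← 0.396990 + 0.21·(-0.287930) = 0.336525
x=0.840000, y=0.336525: f=-0.215420 → y ← 0.336525 + 0.21·(-0.215420) = 0.291286
y(1.05) ≈ 0.2913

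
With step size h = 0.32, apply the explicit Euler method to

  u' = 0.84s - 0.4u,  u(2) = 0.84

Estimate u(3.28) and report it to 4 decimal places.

Euler: u_{n+1} = u_n + h·f(s_n, u_n).
s=2.000000, u=0.840000: f=1.344000 → u ← 0.840000 + 0.32·1.344000 = 1.270080
s=2.320000, u=1.270080: f=1.440768 → u ← 1.270080 + 0.32·1.440768 = 1.731126
s=2.640000, u=1.731126: f=1.525150 → u ← 1.731126 + 0.32·1.525150 = 2.219174
s=2.960000, u=2.219174: f=1.598731 → u ← 2.219174 + 0.32·1.598731 = 2.730767
u(3.28) ≈ 2.7308

2.7308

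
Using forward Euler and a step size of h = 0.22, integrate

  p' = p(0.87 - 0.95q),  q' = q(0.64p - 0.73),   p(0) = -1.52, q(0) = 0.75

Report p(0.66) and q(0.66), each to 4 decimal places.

Euler on (p,q): p_{n+1} = p_n + h·p', q_{n+1} = q_n + h·q'.
0.000000: (-1.520000, 0.750000); f=(-0.239400, -1.277100) → (-1.572668, 0.469038)
0.220000: (-1.572668, 0.469038); f=(-0.667462, -0.814488) → (-1.719510, 0.289851)
0.440000: (-1.719510, 0.289851); f=(-1.022492, -0.530568) → (-1.944458, 0.173126)
(p(0.66), q(0.66)) ≈ (-1.9445, 0.1731)

-1.9445, 0.1731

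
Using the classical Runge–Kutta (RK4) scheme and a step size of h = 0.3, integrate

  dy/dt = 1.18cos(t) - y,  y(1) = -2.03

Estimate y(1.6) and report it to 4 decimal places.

RK4: k1 = f(t_n, y_n); k2 = f(t_n + h/2, y_n + (h/2)·k1); k3 = f(t_n + h/2, y_n + (h/2)·k2); k4 = f(t_n + h, y_n + h·k3); y_{n+1} = y_n + (h/6)·(k1 + 2k2 + 2k3 + k4).
t=1.000000, y=-2.030000:
  k1 = f(1.000000, -2.030000) = 2.667557
  k2 = f(1.150000, -1.629866) = 2.111882
  k3 = f(1.150000, -1.713218) = 2.195233
  k4 = f(1.300000, -1.371430) = 1.687079
  y ← -2.030000 + (0.3/6)·(k1 + 2k2 + 2k3 + k4) = -1.381557
t=1.300000, y=-1.381557:
  k1 = f(1.300000, -1.381557) = 1.697205
  k2 = f(1.450000, -1.126976) = 1.269169
  k3 = f(1.450000, -1.191181) = 1.333375
  k4 = f(1.600000, -0.981544) = 0.947089
  y ← -1.381557 + (0.3/6)·(k1 + 2k2 + 2k3 + k4) = -0.989088
y(1.6) ≈ -0.9891

-0.9891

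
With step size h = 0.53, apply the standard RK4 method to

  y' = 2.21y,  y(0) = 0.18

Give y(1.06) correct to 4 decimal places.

1.8473

RK4: k1 = f(s_n, y_n); k2 = f(s_n + h/2, y_n + (h/2)·k1); k3 = f(s_n + h/2, y_n + (h/2)·k2); k4 = f(s_n + h, y_n + h·k3); y_{n+1} = y_n + (h/6)·(k1 + 2k2 + 2k3 + k4).
s=0.000000, y=0.180000:
  k1 = f(0.000000, 0.180000) = 0.397800
  k2 = f(0.265000, 0.285417) = 0.630772
  k3 = f(0.265000, 0.347154) = 0.767211
  k4 = f(0.530000, 0.586622) = 1.296435
  y ← 0.180000 + (0.53/6)·(k1 + 2k2 + 2k3 + k4) = 0.576634
s=0.530000, y=0.576634:
  k1 = f(0.530000, 0.576634) = 1.274362
  k2 = f(0.795000, 0.914340) = 2.020692
  k3 = f(0.795000, 1.112118) = 2.457780
  k4 = f(1.060000, 1.879258) = 4.153160
  y ← 0.576634 + (0.53/6)·(k1 + 2k2 + 2k3 + k4) = 1.847262
y(1.06) ≈ 1.8473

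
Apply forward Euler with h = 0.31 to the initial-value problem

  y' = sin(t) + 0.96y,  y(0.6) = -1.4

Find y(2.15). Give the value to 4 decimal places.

Euler: y_{n+1} = y_n + h·f(t_n, y_n).
t=0.600000, y=-1.400000: f=-0.779358 → y ← -1.400000 + 0.31·(-0.779358) = -1.641601
t=0.910000, y=-1.641601: f=-0.786433 → y ← -1.641601 + 0.31·(-0.786433) = -1.885395
t=1.220000, y=-1.885395: f=-0.870880 → y ← -1.885395 + 0.31·(-0.870880) = -2.155368
t=1.530000, y=-2.155368: f=-1.069985 → y ← -2.155368 + 0.31·(-1.069985) = -2.487063
t=1.840000, y=-2.487063: f=-1.423598 → y ← -2.487063 + 0.31·(-1.423598) = -2.928379
y(2.15) ≈ -2.9284

-2.9284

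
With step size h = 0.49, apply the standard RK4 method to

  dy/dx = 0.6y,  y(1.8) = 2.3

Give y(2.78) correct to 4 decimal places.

RK4: k1 = f(x_n, y_n); k2 = f(x_n + h/2, y_n + (h/2)·k1); k3 = f(x_n + h/2, y_n + (h/2)·k2); k4 = f(x_n + h, y_n + h·k3); y_{n+1} = y_n + (h/6)·(k1 + 2k2 + 2k3 + k4).
x=1.800000, y=2.300000:
  k1 = f(1.800000, 2.300000) = 1.380000
  k2 = f(2.045000, 2.638100) = 1.582860
  k3 = f(2.045000, 2.687801) = 1.612680
  k4 = f(2.290000, 3.090213) = 1.854128
  y ← 2.300000 + (0.49/6)·(k1 + 2k2 + 2k3 + k4) = 3.086059
x=2.290000, y=3.086059:
  k1 = f(2.290000, 3.086059) = 1.851635
  k2 = f(2.535000, 3.539709) = 2.123826
  k3 = f(2.535000, 3.606396) = 2.163838
  k4 = f(2.780000, 4.146339) = 2.487803
  y ← 3.086059 + (0.49/6)·(k1 + 2k2 + 2k3 + k4) = 4.140765
y(2.78) ≈ 4.1408

4.1408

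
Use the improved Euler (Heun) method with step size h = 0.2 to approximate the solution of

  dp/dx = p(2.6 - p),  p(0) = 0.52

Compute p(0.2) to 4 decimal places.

Heun: k1 = f(x_n, p_n); k2 = f(x_n + h, p_n + h·k1); p_{n+1} = p_n + (h/2)·(k1 + k2).
x=0.000000, p=0.520000:
  k1 = f(0.000000, 0.520000) = 1.081600
  k2 = f(0.200000, 0.736320) = 1.372265
  p ← 0.520000 + (0.2/2)·(1.081600 + 1.372265) = 0.765386
p(0.2) ≈ 0.7654

0.7654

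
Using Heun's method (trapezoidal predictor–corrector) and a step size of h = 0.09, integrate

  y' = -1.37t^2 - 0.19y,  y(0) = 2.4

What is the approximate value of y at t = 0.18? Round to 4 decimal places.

2.3163

Heun: k1 = f(t_n, y_n); k2 = f(t_n + h, y_n + h·k1); y_{n+1} = y_n + (h/2)·(k1 + k2).
t=0.000000, y=2.400000:
  k1 = f(0.000000, 2.400000) = -0.456000
  k2 = f(0.090000, 2.358960) = -0.459299
  y ← 2.400000 + (0.09/2)·(-0.456000 + (-0.459299)) = 2.358812
t=0.090000, y=2.358812:
  k1 = f(0.090000, 2.358812) = -0.459271
  k2 = f(0.180000, 2.317477) = -0.484709
  y ← 2.358812 + (0.09/2)·(-0.459271 + (-0.484709)) = 2.316332
y(0.18) ≈ 2.3163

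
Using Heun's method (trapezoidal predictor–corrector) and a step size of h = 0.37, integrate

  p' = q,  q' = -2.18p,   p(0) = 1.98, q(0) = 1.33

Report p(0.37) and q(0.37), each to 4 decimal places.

2.1766, -0.4655

Heun on (p,q): k1 = f(s_n, state_n); k2 = f(s_n + h, state_n + h·k1); state_{n+1} = state_n + (h/2)·(k1 + k2).
0.000000: (1.980000, 1.330000)
  k1 = (1.330000, -4.316400)
  predictor → (2.472100, -0.267068)
  k2 = (-0.267068, -5.389178)
  → (2.176642, -0.465532)
(p(0.37), q(0.37)) ≈ (2.1766, -0.4655)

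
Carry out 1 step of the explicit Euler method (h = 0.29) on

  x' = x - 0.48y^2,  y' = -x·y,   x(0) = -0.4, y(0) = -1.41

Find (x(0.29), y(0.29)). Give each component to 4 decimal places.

-0.7927, -1.5736

Euler on (x,y): x_{n+1} = x_n + h·x', y_{n+1} = y_n + h·y'.
0.000000: (-0.400000, -1.410000); f=(-1.354288, -0.564000) → (-0.792744, -1.573560)
(x(0.29), y(0.29)) ≈ (-0.7927, -1.5736)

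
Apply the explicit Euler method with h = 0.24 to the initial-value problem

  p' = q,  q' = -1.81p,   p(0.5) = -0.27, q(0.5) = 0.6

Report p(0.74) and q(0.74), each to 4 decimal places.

-0.1260, 0.7173

Euler on (p,q): p_{n+1} = p_n + h·p', q_{n+1} = q_n + h·q'.
0.500000: (-0.270000, 0.600000); f=(0.600000, 0.488700) → (-0.126000, 0.717288)
(p(0.74), q(0.74)) ≈ (-0.1260, 0.7173)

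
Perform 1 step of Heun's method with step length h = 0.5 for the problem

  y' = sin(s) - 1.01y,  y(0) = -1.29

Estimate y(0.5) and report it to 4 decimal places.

Heun: k1 = f(s_n, y_n); k2 = f(s_n + h, y_n + h·k1); y_{n+1} = y_n + (h/2)·(k1 + k2).
s=0.000000, y=-1.290000:
  k1 = f(0.000000, -1.290000) = 1.302900
  k2 = f(0.500000, -0.638550) = 1.124361
  y ← -1.290000 + (0.5/2)·(1.302900 + 1.124361) = -0.683185
y(0.5) ≈ -0.6832

-0.6832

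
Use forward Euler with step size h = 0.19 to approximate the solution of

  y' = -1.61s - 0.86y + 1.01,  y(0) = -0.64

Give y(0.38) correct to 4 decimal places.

Euler: y_{n+1} = y_n + h·f(s_n, y_n).
s=0.000000, y=-0.640000: f=1.560400 → y ← -0.640000 + 0.19·1.560400 = -0.343524
s=0.190000, y=-0.343524: f=0.999531 → y ← -0.343524 + 0.19·0.999531 = -0.153613
y(0.38) ≈ -0.1536

-0.1536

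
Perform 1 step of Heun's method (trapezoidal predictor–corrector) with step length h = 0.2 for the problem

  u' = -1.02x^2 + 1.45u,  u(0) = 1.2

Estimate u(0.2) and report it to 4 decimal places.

Heun: k1 = f(x_n, u_n); k2 = f(x_n + h, u_n + h·k1); u_{n+1} = u_n + (h/2)·(k1 + k2).
x=0.000000, u=1.200000:
  k1 = f(0.000000, 1.200000) = 1.740000
  k2 = f(0.200000, 1.548000) = 2.203800
  u ← 1.200000 + (0.2/2)·(1.740000 + 2.203800) = 1.594380
u(0.2) ≈ 1.5944

1.5944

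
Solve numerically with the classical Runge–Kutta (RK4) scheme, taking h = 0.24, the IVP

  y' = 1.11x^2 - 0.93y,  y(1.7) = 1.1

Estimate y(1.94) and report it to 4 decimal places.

RK4: k1 = f(x_n, y_n); k2 = f(x_n + h/2, y_n + (h/2)·k1); k3 = f(x_n + h/2, y_n + (h/2)·k2); k4 = f(x_n + h, y_n + h·k3); y_{n+1} = y_n + (h/6)·(k1 + 2k2 + 2k3 + k4).
x=1.700000, y=1.100000:
  k1 = f(1.700000, 1.100000) = 2.184900
  k2 = f(1.820000, 1.362188) = 2.409929
  k3 = f(1.820000, 1.389191) = 2.384816
  k4 = f(1.940000, 1.672356) = 2.622305
  y ← 1.100000 + (0.24/6)·(k1 + 2k2 + 2k3 + k4) = 1.675868
y(1.94) ≈ 1.6759

1.6759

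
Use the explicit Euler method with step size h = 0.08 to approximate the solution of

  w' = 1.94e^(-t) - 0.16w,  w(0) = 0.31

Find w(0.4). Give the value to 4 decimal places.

0.9380

Euler: w_{n+1} = w_n + h·f(t_n, w_n).
t=0.000000, w=0.310000: f=1.890400 → w ← 0.310000 + 0.08·1.890400 = 0.461232
t=0.080000, w=0.461232: f=1.717049 → w ← 0.461232 + 0.08·1.717049 = 0.598596
t=0.160000, w=0.598596: f=1.557384 → w ← 0.598596 + 0.08·1.557384 = 0.723187
t=0.240000, w=0.723187: f=1.410348 → w ← 0.723187 + 0.08·1.410348 = 0.836014
t=0.320000, w=0.836014: f=1.274967 → w ← 0.836014 + 0.08·1.274967 = 0.938012
w(0.4) ≈ 0.9380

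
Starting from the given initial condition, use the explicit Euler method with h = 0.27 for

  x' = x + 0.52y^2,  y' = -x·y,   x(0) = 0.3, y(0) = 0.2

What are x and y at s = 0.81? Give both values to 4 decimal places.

0.6334, 0.1426

Euler on (x,y): x_{n+1} = x_n + h·x', y_{n+1} = y_n + h·y'.
0.000000: (0.300000, 0.200000); f=(0.320800, -0.060000) → (0.386616, 0.183800)
0.270000: (0.386616, 0.183800); f=(0.404183, -0.071060) → (0.495745, 0.164614)
0.540000: (0.495745, 0.164614); f=(0.509836, -0.081607) → (0.633401, 0.142580)
(x(0.81), y(0.81)) ≈ (0.6334, 0.1426)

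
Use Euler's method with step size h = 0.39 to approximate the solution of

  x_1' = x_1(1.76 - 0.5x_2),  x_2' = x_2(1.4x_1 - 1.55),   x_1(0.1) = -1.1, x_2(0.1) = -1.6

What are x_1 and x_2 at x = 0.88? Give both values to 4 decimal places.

Euler on (x_1,x_2): x_1_{n+1} = x_1_n + h·x_1', x_2_{n+1} = x_2_n + h·x_2'.
0.100000: (-1.100000, -1.600000); f=(-2.816000, 4.944000) → (-2.198240, 0.328160)
0.490000: (-2.198240, 0.328160); f=(-3.508215, -1.518572) → (-3.566444, -0.264083)
(x_1(0.88), x_2(0.88)) ≈ (-3.5664, -0.2641)

-3.5664, -0.2641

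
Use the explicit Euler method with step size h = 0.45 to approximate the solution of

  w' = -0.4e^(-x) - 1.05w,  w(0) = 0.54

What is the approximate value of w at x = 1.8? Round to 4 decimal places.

Euler: w_{n+1} = w_n + h·f(x_n, w_n).
x=0.000000, w=0.540000: f=-0.967000 → w ← 0.540000 + 0.45·(-0.967000) = 0.104850
x=0.450000, w=0.104850: f=-0.365144 → w ← 0.104850 + 0.45·(-0.365144) = -0.059465
x=0.900000, w=-0.059465: f=-0.100190 → w ← -0.059465 + 0.45·(-0.100190) = -0.104550
x=1.350000, w=-0.104550: f=0.006082 → w ← -0.104550 + 0.45·0.006082 = -0.101813
w(1.8) ≈ -0.1018

-0.1018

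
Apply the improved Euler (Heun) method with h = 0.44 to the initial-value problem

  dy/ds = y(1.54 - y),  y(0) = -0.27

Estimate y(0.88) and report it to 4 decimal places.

-1.5535

Heun: k1 = f(s_n, y_n); k2 = f(s_n + h, y_n + h·k1); y_{n+1} = y_n + (h/2)·(k1 + k2).
s=0.000000, y=-0.270000:
  k1 = f(0.000000, -0.270000) = -0.488700
  k2 = f(0.440000, -0.485028) = -0.982195
  y ← -0.270000 + (0.44/2)·(-0.488700 + (-0.982195)) = -0.593597
s=0.440000, y=-0.593597:
  k1 = f(0.440000, -0.593597) = -1.266497
  k2 = f(0.880000, -1.150855) = -3.096786
  y ← -0.593597 + (0.44/2)·(-1.266497 + (-3.096786)) = -1.553519
y(0.88) ≈ -1.5535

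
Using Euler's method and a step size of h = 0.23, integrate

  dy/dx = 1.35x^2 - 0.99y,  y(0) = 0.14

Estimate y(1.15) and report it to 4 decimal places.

0.4622

Euler: y_{n+1} = y_n + h·f(x_n, y_n).
x=0.000000, y=0.140000: f=-0.138600 → y ← 0.140000 + 0.23·(-0.138600) = 0.108122
x=0.230000, y=0.108122: f=-0.035626 → y ← 0.108122 + 0.23·(-0.035626) = 0.099928
x=0.460000, y=0.099928: f=0.186731 → y ← 0.099928 + 0.23·0.186731 = 0.142876
x=0.690000, y=0.142876: f=0.501288 → y ← 0.142876 + 0.23·0.501288 = 0.258172
x=0.920000, y=0.258172: f=0.887049 → y ← 0.258172 + 0.23·0.887049 = 0.462194
y(1.15) ≈ 0.4622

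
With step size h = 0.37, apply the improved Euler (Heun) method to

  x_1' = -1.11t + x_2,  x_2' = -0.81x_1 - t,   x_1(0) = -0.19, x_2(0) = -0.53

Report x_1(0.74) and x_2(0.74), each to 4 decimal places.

Heun on (x_1,x_2): k1 = f(t_n, state_n); k2 = f(t_n + h, state_n + h·k1); state_{n+1} = state_n + (h/2)·(k1 + k2).
0.000000: (-0.190000, -0.530000)
  k1 = (-0.530000, 0.153900)
  predictor → (-0.386100, -0.473057)
  k2 = (-0.883757, -0.057259)
  → (-0.451545, -0.512121)
0.370000: (-0.451545, -0.512121)
  k1 = (-0.922821, -0.004249)
  predictor → (-0.792989, -0.513693)
  k2 = (-1.335093, -0.097679)
  → (-0.869259, -0.530978)
(x_1(0.74), x_2(0.74)) ≈ (-0.8693, -0.5310)

-0.8693, -0.5310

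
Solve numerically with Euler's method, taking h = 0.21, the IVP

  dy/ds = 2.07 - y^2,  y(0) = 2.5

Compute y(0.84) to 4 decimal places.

1.4485

Euler: y_{n+1} = y_n + h·f(s_n, y_n).
s=0.000000, y=2.500000: f=-4.180000 → y ← 2.500000 + 0.21·(-4.180000) = 1.622200
s=0.210000, y=1.622200: f=-0.561533 → y ← 1.622200 + 0.21·(-0.561533) = 1.504278
s=0.420000, y=1.504278: f=-0.192853 → y ← 1.504278 + 0.21·(-0.192853) = 1.463779
s=0.630000, y=1.463779: f=-0.072649 → y ← 1.463779 + 0.21·(-0.072649) = 1.448523
y(0.84) ≈ 1.4485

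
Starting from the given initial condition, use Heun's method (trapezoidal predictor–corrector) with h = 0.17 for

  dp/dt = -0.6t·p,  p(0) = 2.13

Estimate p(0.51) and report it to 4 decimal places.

Heun: k1 = f(t_n, p_n); k2 = f(t_n + h, p_n + h·k1); p_{n+1} = p_n + (h/2)·(k1 + k2).
t=0.000000, p=2.130000:
  k1 = f(0.000000, 2.130000) = 0.000000
  k2 = f(0.170000, 2.130000) = -0.217260
  p ← 2.130000 + (0.17/2)·(0.000000 + (-0.217260)) = 2.111533
t=0.170000, p=2.111533:
  k1 = f(0.170000, 2.111533) = -0.215376
  k2 = f(0.340000, 2.074919) = -0.423283
  p ← 2.111533 + (0.17/2)·(-0.215376 + (-0.423283)) = 2.057247
t=0.340000, p=2.057247:
  k1 = f(0.340000, 2.057247) = -0.419678
  k2 = f(0.510000, 1.985901) = -0.607686
  p ← 2.057247 + (0.17/2)·(-0.419678 + (-0.607686)) = 1.969921
p(0.51) ≈ 1.9699

1.9699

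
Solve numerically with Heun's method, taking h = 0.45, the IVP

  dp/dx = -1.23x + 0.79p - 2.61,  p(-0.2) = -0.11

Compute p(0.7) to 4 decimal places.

Heun: k1 = f(x_n, p_n); k2 = f(x_n + h, p_n + h·k1); p_{n+1} = p_n + (h/2)·(k1 + k2).
x=-0.200000, p=-0.110000:
  k1 = f(-0.200000, -0.110000) = -2.450900
  k2 = f(0.250000, -1.212905) = -3.875695
  p ← -0.110000 + (0.45/2)·(-2.450900 + (-3.875695)) = -1.533484
x=0.250000, p=-1.533484:
  k1 = f(0.250000, -1.533484) = -4.128952
  k2 = f(0.700000, -3.391512) = -6.150295
  p ← -1.533484 + (0.45/2)·(-4.128952 + (-6.150295)) = -3.846314
p(0.7) ≈ -3.8463

-3.8463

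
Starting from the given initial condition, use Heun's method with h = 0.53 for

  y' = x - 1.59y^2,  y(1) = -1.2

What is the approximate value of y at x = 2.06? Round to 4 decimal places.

-29.2784

Heun: k1 = f(x_n, y_n); k2 = f(x_n + h, y_n + h·k1); y_{n+1} = y_n + (h/2)·(k1 + k2).
x=1.000000, y=-1.200000:
  k1 = f(1.000000, -1.200000) = -1.289600
  k2 = f(1.530000, -1.883488) = -4.110568
  y ← -1.200000 + (0.53/2)·(-1.289600 + (-4.110568)) = -2.631045
x=1.530000, y=-2.631045:
  k1 = f(1.530000, -2.631045) = -9.476608
  k2 = f(2.060000, -7.653647) = -91.079517
  y ← -2.631045 + (0.53/2)·(-9.476608 + (-91.079517)) = -29.278418
y(2.06) ≈ -29.2784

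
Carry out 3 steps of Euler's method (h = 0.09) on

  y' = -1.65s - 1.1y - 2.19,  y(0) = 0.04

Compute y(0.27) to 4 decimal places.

-0.5442

Euler: y_{n+1} = y_n + h·f(s_n, y_n).
s=0.000000, y=0.040000: f=-2.234000 → y ← 0.040000 + 0.09·(-2.234000) = -0.161060
s=0.090000, y=-0.161060: f=-2.161334 → y ← -0.161060 + 0.09·(-2.161334) = -0.355580
s=0.180000, y=-0.355580: f=-2.095862 → y ← -0.355580 + 0.09·(-2.095862) = -0.544208
y(0.27) ≈ -0.5442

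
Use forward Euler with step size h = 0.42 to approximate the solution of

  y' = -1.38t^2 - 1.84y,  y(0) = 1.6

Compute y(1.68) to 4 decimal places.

-1.0141

Euler: y_{n+1} = y_n + h·f(t_n, y_n).
t=0.000000, y=1.600000: f=-2.944000 → y ← 1.600000 + 0.42·(-2.944000) = 0.363520
t=0.420000, y=0.363520: f=-0.912309 → y ← 0.363520 + 0.42·(-0.912309) = -0.019650
t=0.840000, y=-0.019650: f=-0.937573 → y ← -0.019650 + 0.42·(-0.937573) = -0.413430
t=1.260000, y=-0.413430: f=-1.430176 → y ← -0.413430 + 0.42·(-1.430176) = -1.014104
y(1.68) ≈ -1.0141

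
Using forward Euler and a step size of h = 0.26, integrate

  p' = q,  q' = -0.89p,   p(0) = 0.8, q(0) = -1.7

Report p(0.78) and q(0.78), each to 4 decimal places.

Euler on (p,q): p_{n+1} = p_n + h·p', q_{n+1} = q_n + h·q'.
0.000000: (0.800000, -1.700000); f=(-1.700000, -0.712000) → (0.358000, -1.885120)
0.260000: (0.358000, -1.885120); f=(-1.885120, -0.318620) → (-0.132131, -1.967961)
0.520000: (-0.132131, -1.967961); f=(-1.967961, 0.117597) → (-0.643801, -1.937386)
(p(0.78), q(0.78)) ≈ (-0.6438, -1.9374)

-0.6438, -1.9374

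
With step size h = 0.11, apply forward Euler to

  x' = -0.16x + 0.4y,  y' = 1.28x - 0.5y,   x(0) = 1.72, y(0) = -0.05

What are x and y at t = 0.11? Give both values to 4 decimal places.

1.6875, 0.1949

Euler on (x,y): x_{n+1} = x_n + h·x', y_{n+1} = y_n + h·y'.
0.000000: (1.720000, -0.050000); f=(-0.295200, 2.226600) → (1.687528, 0.194926)
(x(0.11), y(0.11)) ≈ (1.6875, 0.1949)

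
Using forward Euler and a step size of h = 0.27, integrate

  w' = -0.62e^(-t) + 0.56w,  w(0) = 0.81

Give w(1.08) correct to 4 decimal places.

0.8111

Euler: w_{n+1} = w_n + h·f(t_n, w_n).
t=0.000000, w=0.810000: f=-0.166400 → w ← 0.810000 + 0.27·(-0.166400) = 0.765072
t=0.270000, w=0.765072: f=-0.044855 → w ← 0.765072 + 0.27·(-0.044855) = 0.752961
t=0.540000, w=0.752961: f=0.060354 → w ← 0.752961 + 0.27·0.060354 = 0.769257
t=0.810000, w=0.769257: f=0.154972 → w ← 0.769257 + 0.27·0.154972 = 0.811099
w(1.08) ≈ 0.8111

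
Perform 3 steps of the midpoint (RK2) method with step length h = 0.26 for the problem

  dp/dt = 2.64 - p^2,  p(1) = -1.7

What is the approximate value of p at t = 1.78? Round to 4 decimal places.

-2.5894

Midpoint: k1 = f(t_n, p_n); k2 = f(t_n + h/2, p_n + (h/2)·k1); p_{n+1} = p_n + h·k2.
t=1.000000, p=-1.700000:
  k1 = f(1.000000, -1.700000) = -0.250000
  k2 = f(1.130000, -1.732500) = -0.361556
  p ← -1.700000 + 0.26·(-0.361556) = -1.794005
t=1.260000, p=-1.794005:
  k1 = f(1.260000, -1.794005) = -0.578453
  k2 = f(1.390000, -1.869203) = -0.853922
  p ← -1.794005 + 0.26·(-0.853922) = -2.016024
t=1.520000, p=-2.016024:
  k1 = f(1.520000, -2.016024) = -1.424354
  k2 = f(1.650000, -2.201190) = -2.205238
  p ← -2.016024 + 0.26·(-2.205238) = -2.589386
p(1.78) ≈ -2.5894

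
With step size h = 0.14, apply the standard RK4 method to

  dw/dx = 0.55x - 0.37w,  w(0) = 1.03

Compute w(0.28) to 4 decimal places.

0.9495

RK4: k1 = f(x_n, w_n); k2 = f(x_n + h/2, w_n + (h/2)·k1); k3 = f(x_n + h/2, w_n + (h/2)·k2); k4 = f(x_n + h, w_n + h·k3); w_{n+1} = w_n + (h/6)·(k1 + 2k2 + 2k3 + k4).
x=0.000000, w=1.030000:
  k1 = f(0.000000, 1.030000) = -0.381100
  k2 = f(0.070000, 1.003323) = -0.332730
  k3 = f(0.070000, 1.006709) = -0.333982
  k4 = f(0.140000, 0.983242) = -0.286800
  w ← 1.030000 + (0.14/6)·(k1 + 2k2 + 2k3 + k4) = 0.983302
x=0.140000, w=0.983302:
  k1 = f(0.140000, 0.983302) = -0.286822
  k2 = f(0.210000, 0.963225) = -0.240893
  k3 = f(0.210000, 0.966440) = -0.242083
  k4 = f(0.280000, 0.949411) = -0.197282
  w ← 0.983302 + (0.14/6)·(k1 + 2k2 + 2k3 + k4) = 0.949468
w(0.28) ≈ 0.9495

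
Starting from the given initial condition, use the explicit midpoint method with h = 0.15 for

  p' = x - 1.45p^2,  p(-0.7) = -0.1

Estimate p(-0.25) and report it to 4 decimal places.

Midpoint: k1 = f(x_n, p_n); k2 = f(x_n + h/2, p_n + (h/2)·k1); p_{n+1} = p_n + h·k2.
x=-0.700000, p=-0.100000:
  k1 = f(-0.700000, -0.100000) = -0.714500
  k2 = f(-0.625000, -0.153587) = -0.659204
  p ← -0.100000 + 0.15·(-0.659204) = -0.198881
x=-0.550000, p=-0.198881:
  k1 = f(-0.550000, -0.198881) = -0.607353
  k2 = f(-0.475000, -0.244432) = -0.561633
  p ← -0.198881 + 0.15·(-0.561633) = -0.283126
x=-0.400000, p=-0.283126:
  k1 = f(-0.400000, -0.283126) = -0.516232
  k2 = f(-0.325000, -0.321843) = -0.475195
  p ← -0.283126 + 0.15·(-0.475195) = -0.354405
p(-0.25) ≈ -0.3544

-0.3544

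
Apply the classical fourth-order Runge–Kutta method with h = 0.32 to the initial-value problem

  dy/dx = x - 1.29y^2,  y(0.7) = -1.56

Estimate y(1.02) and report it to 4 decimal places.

-3.3937

RK4: k1 = f(x_n, y_n); k2 = f(x_n + h/2, y_n + (h/2)·k1); k3 = f(x_n + h/2, y_n + (h/2)·k2); k4 = f(x_n + h, y_n + h·k3); y_{n+1} = y_n + (h/6)·(k1 + 2k2 + 2k3 + k4).
x=0.700000, y=-1.560000:
  k1 = f(0.700000, -1.560000) = -2.439344
  k2 = f(0.860000, -1.950295) = -4.046709
  k3 = f(0.860000, -2.207474) = -5.426092
  k4 = f(1.020000, -3.296349) = -12.997036
  y ← -1.560000 + (0.32/6)·(k1 + 2k2 + 2k3 + k4) = -3.393706
y(1.02) ≈ -3.3937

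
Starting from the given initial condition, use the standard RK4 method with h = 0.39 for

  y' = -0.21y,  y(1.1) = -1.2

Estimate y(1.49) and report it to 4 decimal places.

RK4: k1 = f(x_n, y_n); k2 = f(x_n + h/2, y_n + (h/2)·k1); k3 = f(x_n + h/2, y_n + (h/2)·k2); k4 = f(x_n + h, y_n + h·k3); y_{n+1} = y_n + (h/6)·(k1 + 2k2 + 2k3 + k4).
x=1.100000, y=-1.200000:
  k1 = f(1.100000, -1.200000) = 0.252000
  k2 = f(1.295000, -1.150860) = 0.241681
  k3 = f(1.295000, -1.152872) = 0.242103
  k4 = f(1.490000, -1.105580) = 0.232172
  y ← -1.200000 + (0.39/6)·(k1 + 2k2 + 2k3 + k4) = -1.105637
y(1.49) ≈ -1.1056

-1.1056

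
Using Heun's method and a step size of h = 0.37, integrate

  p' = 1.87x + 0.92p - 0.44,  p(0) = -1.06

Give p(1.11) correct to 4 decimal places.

-2.1524

Heun: k1 = f(x_n, p_n); k2 = f(x_n + h, p_n + h·k1); p_{n+1} = p_n + (h/2)·(k1 + k2).
x=0.000000, p=-1.060000:
  k1 = f(0.000000, -1.060000) = -1.415200
  k2 = f(0.370000, -1.583624) = -1.205034
  p ← -1.060000 + (0.37/2)·(-1.415200 + (-1.205034)) = -1.544743
x=0.370000, p=-1.544743:
  k1 = f(0.370000, -1.544743) = -1.169264
  k2 = f(0.740000, -1.977371) = -0.875381
  p ← -1.544743 + (0.37/2)·(-1.169264 + (-0.875381)) = -1.923003
x=0.740000, p=-1.923003:
  k1 = f(0.740000, -1.923003) = -0.825362
  k2 = f(1.110000, -2.228387) = -0.414416
  p ← -1.923003 + (0.37/2)·(-0.825362 + (-0.414416)) = -2.152362
p(1.11) ≈ -2.1524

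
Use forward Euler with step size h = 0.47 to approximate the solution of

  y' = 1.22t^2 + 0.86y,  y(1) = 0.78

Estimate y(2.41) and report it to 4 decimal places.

Euler: y_{n+1} = y_n + h·f(t_n, y_n).
t=1.000000, y=0.780000: f=1.890800 → y ← 0.780000 + 0.47·1.890800 = 1.668676
t=1.470000, y=1.668676: f=4.071359 → y ← 1.668676 + 0.47·4.071359 = 3.582215
t=1.940000, y=3.582215: f=7.672297 → y ← 3.582215 + 0.47·7.672297 = 7.188194
y(2.41) ≈ 7.1882

7.1882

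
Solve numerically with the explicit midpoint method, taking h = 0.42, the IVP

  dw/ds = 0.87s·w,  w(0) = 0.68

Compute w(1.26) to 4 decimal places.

1.3180

Midpoint: k1 = f(s_n, w_n); k2 = f(s_n + h/2, w_n + (h/2)·k1); w_{n+1} = w_n + h·k2.
s=0.000000, w=0.680000:
  k1 = f(0.000000, 0.680000) = 0.000000
  k2 = f(0.210000, 0.680000) = 0.124236
  w ← 0.680000 + 0.42·0.124236 = 0.732179
s=0.420000, w=0.732179:
  k1 = f(0.420000, 0.732179) = 0.267538
  k2 = f(0.630000, 0.788362) = 0.432101
  w ← 0.732179 + 0.42·0.432101 = 0.913662
s=0.840000, w=0.913662:
  k1 = f(0.840000, 0.913662) = 0.667704
  k2 = f(1.050000, 1.053879) = 0.962719
  w ← 0.913662 + 0.42·0.962719 = 1.318004
w(1.26) ≈ 1.3180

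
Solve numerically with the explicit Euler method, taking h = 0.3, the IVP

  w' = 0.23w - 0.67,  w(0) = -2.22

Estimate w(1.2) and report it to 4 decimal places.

-3.7902

Euler: w_{n+1} = w_n + h·f(x_n, w_n).
x=0.000000, w=-2.220000: f=-1.180600 → w ← -2.220000 + 0.3·(-1.180600) = -2.574180
x=0.300000, w=-2.574180: f=-1.262061 → w ← -2.574180 + 0.3·(-1.262061) = -2.952798
x=0.600000, w=-2.952798: f=-1.349144 → w ← -2.952798 + 0.3·(-1.349144) = -3.357542
x=0.900000, w=-3.357542: f=-1.442235 → w ← -3.357542 + 0.3·(-1.442235) = -3.790212
w(1.2) ≈ -3.7902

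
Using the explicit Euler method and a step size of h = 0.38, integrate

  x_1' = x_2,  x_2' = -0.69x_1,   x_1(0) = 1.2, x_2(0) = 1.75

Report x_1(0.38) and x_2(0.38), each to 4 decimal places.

1.8650, 1.4354

Euler on (x_1,x_2): x_1_{n+1} = x_1_n + h·x_1', x_2_{n+1} = x_2_n + h·x_2'.
0.000000: (1.200000, 1.750000); f=(1.750000, -0.828000) → (1.865000, 1.435360)
(x_1(0.38), x_2(0.38)) ≈ (1.8650, 1.4354)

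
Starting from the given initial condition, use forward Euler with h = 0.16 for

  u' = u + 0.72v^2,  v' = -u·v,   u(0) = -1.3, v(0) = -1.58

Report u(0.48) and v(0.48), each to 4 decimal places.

Euler on (u,v): u_{n+1} = u_n + h·u', v_{n+1} = v_n + h·v'.
0.000000: (-1.300000, -1.580000); f=(0.497408, -2.054000) → (-1.220415, -1.908640)
0.160000: (-1.220415, -1.908640); f=(1.402478, -2.329332) → (-0.996018, -2.281333)
0.320000: (-0.996018, -2.281333); f=(2.751208, -2.272249) → (-0.555825, -2.644893)
(u(0.48), v(0.48)) ≈ (-0.5558, -2.6449)

-0.5558, -2.6449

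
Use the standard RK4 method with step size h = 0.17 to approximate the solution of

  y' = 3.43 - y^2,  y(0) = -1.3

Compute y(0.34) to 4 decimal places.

RK4: k1 = f(x_n, y_n); k2 = f(x_n + h/2, y_n + (h/2)·k1); k3 = f(x_n + h/2, y_n + (h/2)·k2); k4 = f(x_n + h, y_n + h·k3); y_{n+1} = y_n + (h/6)·(k1 + 2k2 + 2k3 + k4).
x=0.000000, y=-1.300000:
  k1 = f(0.000000, -1.300000) = 1.740000
  k2 = f(0.085000, -1.152100) = 2.102666
  k3 = f(0.085000, -1.121273) = 2.172746
  k4 = f(0.170000, -0.930633) = 2.563922
  y ← -1.300000 + (0.17/6)·(k1 + 2k2 + 2k3 + k4) = -0.935782
x=0.170000, y=-0.935782:
  k1 = f(0.170000, -0.935782) = 2.554312
  k2 = f(0.255000, -0.718666) = 2.913520
  k3 = f(0.255000, -0.688133) = 2.956473
  k4 = f(0.340000, -0.433182) = 3.242353
  y ← -0.935782 + (0.17/6)·(k1 + 2k2 + 2k3 + k4) = -0.438910
y(0.34) ≈ -0.4389

-0.4389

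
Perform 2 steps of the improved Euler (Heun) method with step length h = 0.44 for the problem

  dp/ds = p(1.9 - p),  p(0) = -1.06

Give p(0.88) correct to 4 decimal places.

Heun: k1 = f(s_n, p_n); k2 = f(s_n + h, p_n + h·k1); p_{n+1} = p_n + (h/2)·(k1 + k2).
s=0.000000, p=-1.060000:
  k1 = f(0.000000, -1.060000) = -3.137600
  k2 = f(0.440000, -2.440544) = -10.593289
  p ← -1.060000 + (0.44/2)·(-3.137600 + (-10.593289)) = -4.080795
s=0.440000, p=-4.080795:
  k1 = f(0.440000, -4.080795) = -24.406403
  k2 = f(0.880000, -14.819613) = -247.778193
  p ← -4.080795 + (0.44/2)·(-24.406403 + (-247.778193)) = -63.961407
p(0.88) ≈ -63.9614

-63.9614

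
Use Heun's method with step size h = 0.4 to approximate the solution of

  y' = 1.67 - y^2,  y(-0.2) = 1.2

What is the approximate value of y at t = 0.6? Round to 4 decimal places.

Heun: k1 = f(t_n, y_n); k2 = f(t_n + h, y_n + h·k1); y_{n+1} = y_n + (h/2)·(k1 + k2).
t=-0.200000, y=1.200000:
  k1 = f(-0.200000, 1.200000) = 0.230000
  k2 = f(0.200000, 1.292000) = 0.000736
  y ← 1.200000 + (0.4/2)·(0.230000 + 0.000736) = 1.246147
t=0.200000, y=1.246147:
  k1 = f(0.200000, 1.246147) = 0.117117
  k2 = f(0.600000, 1.292994) = -0.001834
  y ← 1.246147 + (0.4/2)·(0.117117 + (-0.001834)) = 1.269204
y(0.6) ≈ 1.2692

1.2692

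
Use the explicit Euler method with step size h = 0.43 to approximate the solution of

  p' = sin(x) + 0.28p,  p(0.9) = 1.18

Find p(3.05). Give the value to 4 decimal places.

4.3381

Euler: p_{n+1} = p_n + h·f(x_n, p_n).
x=0.900000, p=1.180000: f=1.113727 → p ← 1.180000 + 0.43·1.113727 = 1.658903
x=1.330000, p=1.658903: f=1.435641 → p ← 1.658903 + 0.43·1.435641 = 2.276228
x=1.760000, p=2.276228: f=1.619498 → p ← 2.276228 + 0.43·1.619498 = 2.972612
x=2.190000, p=2.972612: f=1.646672 → p ← 2.972612 + 0.43·1.646672 = 3.680682
x=2.620000, p=3.680682: f=1.528852 → p ← 3.680682 + 0.43·1.528852 = 4.338088
p(3.05) ≈ 4.3381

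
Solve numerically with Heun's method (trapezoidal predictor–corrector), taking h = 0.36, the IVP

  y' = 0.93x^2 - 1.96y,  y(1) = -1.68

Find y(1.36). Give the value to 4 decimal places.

-0.5539

Heun: k1 = f(x_n, y_n); k2 = f(x_n + h, y_n + h·k1); y_{n+1} = y_n + (h/2)·(k1 + k2).
x=1.000000, y=-1.680000:
  k1 = f(1.000000, -1.680000) = 4.222800
  k2 = f(1.360000, -0.159792) = 2.033320
  y ← -1.680000 + (0.36/2)·(4.222800 + 2.033320) = -0.553898
y(1.36) ≈ -0.5539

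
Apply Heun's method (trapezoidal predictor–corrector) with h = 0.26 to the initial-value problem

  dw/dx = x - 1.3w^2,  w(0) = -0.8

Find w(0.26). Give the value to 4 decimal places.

-1.0489

Heun: k1 = f(x_n, w_n); k2 = f(x_n + h, w_n + h·k1); w_{n+1} = w_n + (h/2)·(k1 + k2).
x=0.000000, w=-0.800000:
  k1 = f(0.000000, -0.800000) = -0.832000
  k2 = f(0.260000, -1.016320) = -1.082778
  w ← -0.800000 + (0.26/2)·(-0.832000 + (-1.082778)) = -1.048921
w(0.26) ≈ -1.0489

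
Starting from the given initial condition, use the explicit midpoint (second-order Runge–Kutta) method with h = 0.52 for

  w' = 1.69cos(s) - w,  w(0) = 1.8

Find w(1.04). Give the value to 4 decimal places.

Midpoint: k1 = f(s_n, w_n); k2 = f(s_n + h/2, w_n + (h/2)·k1); w_{n+1} = w_n + h·k2.
s=0.000000, w=1.800000:
  k1 = f(0.000000, 1.800000) = -0.110000
  k2 = f(0.260000, 1.771400) = -0.138201
  w ← 1.800000 + 0.52·(-0.138201) = 1.728136
s=0.520000, w=1.728136:
  k1 = f(0.520000, 1.728136) = -0.261521
  k2 = f(0.780000, 1.660140) = -0.458696
  w ← 1.728136 + 0.52·(-0.458696) = 1.489614
w(1.04) ≈ 1.4896

1.4896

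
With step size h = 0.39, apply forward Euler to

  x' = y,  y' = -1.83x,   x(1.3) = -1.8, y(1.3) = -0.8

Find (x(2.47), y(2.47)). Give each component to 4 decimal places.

Euler on (x,y): x_{n+1} = x_n + h·x', y_{n+1} = y_n + h·y'.
1.300000: (-1.800000, -0.800000); f=(-0.800000, 3.294000) → (-2.112000, 0.484660)
1.690000: (-2.112000, 0.484660); f=(0.484660, 3.864960) → (-1.922983, 1.991994)
2.080000: (-1.922983, 1.991994); f=(1.991994, 3.519058) → (-1.146105, 3.364427)
(x(2.47), y(2.47)) ≈ (-1.1461, 3.3644)

-1.1461, 3.3644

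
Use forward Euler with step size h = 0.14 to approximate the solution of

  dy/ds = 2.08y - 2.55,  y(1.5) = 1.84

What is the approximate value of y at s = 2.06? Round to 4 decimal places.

Euler: y_{n+1} = y_n + h·f(s_n, y_n).
s=1.500000, y=1.840000: f=1.277200 → y ← 1.840000 + 0.14·1.277200 = 2.018808
s=1.640000, y=2.018808: f=1.649121 → y ← 2.018808 + 0.14·1.649121 = 2.249685
s=1.780000, y=2.249685: f=2.129345 → y ← 2.249685 + 0.14·2.129345 = 2.547793
s=1.920000, y=2.547793: f=2.749410 → y ← 2.547793 + 0.14·2.749410 = 2.932710
y(2.06) ≈ 2.9327

2.9327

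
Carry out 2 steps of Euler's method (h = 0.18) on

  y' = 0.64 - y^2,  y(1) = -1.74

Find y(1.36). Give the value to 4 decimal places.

Euler: y_{n+1} = y_n + h·f(t_n, y_n).
t=1.000000, y=-1.740000: f=-2.387600 → y ← -1.740000 + 0.18·(-2.387600) = -2.169768
t=1.180000, y=-2.169768: f=-4.067893 → y ← -2.169768 + 0.18·(-4.067893) = -2.901989
y(1.36) ≈ -2.9020

-2.9020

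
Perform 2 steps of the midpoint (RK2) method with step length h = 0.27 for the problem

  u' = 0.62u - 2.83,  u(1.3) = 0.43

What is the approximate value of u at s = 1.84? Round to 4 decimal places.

Midpoint: k1 = f(s_n, u_n); k2 = f(s_n + h/2, u_n + (h/2)·k1); u_{n+1} = u_n + h·k2.
s=1.300000, u=0.430000:
  k1 = f(1.300000, 0.430000) = -2.563400
  k2 = f(1.435000, 0.083941) = -2.777957
  u ← 0.430000 + 0.27·(-2.777957) = -0.320048
s=1.570000, u=-0.320048:
  k1 = f(1.570000, -0.320048) = -3.028430
  k2 = f(1.705000, -0.728886) = -3.281910
  u ← -0.320048 + 0.27·(-3.281910) = -1.206164
u(1.84) ≈ -1.2062

-1.2062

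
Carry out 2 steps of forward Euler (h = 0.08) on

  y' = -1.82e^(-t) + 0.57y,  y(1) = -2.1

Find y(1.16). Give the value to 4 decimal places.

-2.4013

Euler: y_{n+1} = y_n + h·f(t_n, y_n).
t=1.000000, y=-2.100000: f=-1.866541 → y ← -2.100000 + 0.08·(-1.866541) = -2.249323
t=1.080000, y=-2.249323: f=-1.900178 → y ← -2.249323 + 0.08·(-1.900178) = -2.401337
y(1.16) ≈ -2.4013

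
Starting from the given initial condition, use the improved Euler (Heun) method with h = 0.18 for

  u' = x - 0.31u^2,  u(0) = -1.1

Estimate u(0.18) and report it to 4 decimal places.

-1.1556

Heun: k1 = f(x_n, u_n); k2 = f(x_n + h, u_n + h·k1); u_{n+1} = u_n + (h/2)·(k1 + k2).
x=0.000000, u=-1.100000:
  k1 = f(0.000000, -1.100000) = -0.375100
  k2 = f(0.180000, -1.167518) = -0.242560
  u ← -1.100000 + (0.18/2)·(-0.375100 + (-0.242560)) = -1.155589
u(0.18) ≈ -1.1556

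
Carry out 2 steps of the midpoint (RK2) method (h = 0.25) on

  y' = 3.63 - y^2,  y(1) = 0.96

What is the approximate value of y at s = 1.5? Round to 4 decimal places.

Midpoint: k1 = f(s_n, y_n); k2 = f(s_n + h/2, y_n + (h/2)·k1); y_{n+1} = y_n + h·k2.
s=1.000000, y=0.960000:
  k1 = f(1.000000, 0.960000) = 2.708400
  k2 = f(1.125000, 1.298550) = 1.943768
  y ← 0.960000 + 0.25·1.943768 = 1.445942
s=1.250000, y=1.445942:
  k1 = f(1.250000, 1.445942) = 1.539252
  k2 = f(1.375000, 1.638348) = 0.945814
  y ← 1.445942 + 0.25·0.945814 = 1.682396
y(1.5) ≈ 1.6824

1.6824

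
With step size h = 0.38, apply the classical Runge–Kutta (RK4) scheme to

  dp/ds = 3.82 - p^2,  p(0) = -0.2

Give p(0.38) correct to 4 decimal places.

1.1004

RK4: k1 = f(s_n, p_n); k2 = f(s_n + h/2, p_n + (h/2)·k1); k3 = f(s_n + h/2, p_n + (h/2)·k2); k4 = f(s_n + h, p_n + h·k3); p_{n+1} = p_n + (h/6)·(k1 + 2k2 + 2k3 + k4).
s=0.000000, p=-0.200000:
  k1 = f(0.000000, -0.200000) = 3.780000
  k2 = f(0.190000, 0.518200) = 3.551469
  k3 = f(0.190000, 0.474779) = 3.594585
  k4 = f(0.380000, 1.165942) = 2.460579
  p ← -0.200000 + (0.38/6)·(k1 + 2k2 + 2k3 + k4) = 1.100403
p(0.38) ≈ 1.1004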